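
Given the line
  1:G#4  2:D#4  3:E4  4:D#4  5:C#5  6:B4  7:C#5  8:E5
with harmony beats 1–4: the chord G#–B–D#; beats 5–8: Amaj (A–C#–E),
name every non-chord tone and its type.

The harmony at that moment is G# minor triad (G#, B, D#); E4 is not a chord tone.
It is approached by step up from D#4 and left by step down to D#4.
Step away and step back to the same note — a neighbor tone (upper neighbor).
The harmony at that moment is A major triad (A, C#, E); B4 is not a chord tone.
It is approached by step down from C#5 and left by step up to C#5.
Step away and step back to the same note — a neighbor tone (lower neighbor).

E4 (beat 3) — neighbor tone; B4 (beat 6) — neighbor tone.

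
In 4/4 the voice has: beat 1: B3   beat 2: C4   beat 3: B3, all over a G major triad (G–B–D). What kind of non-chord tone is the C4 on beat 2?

The harmony at that moment is G major triad (G, B, D); C4 is not a chord tone.
It is approached by step up from B3 and left by step down to B3.
Step away and step back to the same note — a neighbor tone (upper neighbor).

Upper neighbor tone.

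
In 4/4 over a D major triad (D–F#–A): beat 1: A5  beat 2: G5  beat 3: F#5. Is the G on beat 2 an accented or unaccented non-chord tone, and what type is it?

Unaccented passing tone.

The harmony at that moment is D major triad (D, F#, A); G5 is not a chord tone.
It is approached by step down from A5 and left by step down to F#5.
Step in, step out in the same direction — a passing tone.
It falls on a weak beat, so it is unaccented.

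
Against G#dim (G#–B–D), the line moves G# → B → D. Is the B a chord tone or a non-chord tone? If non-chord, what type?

Chord tone (the third of G# diminished triad).

G# diminished triad contains G#, B, D; B is the third, so it is a chord tone.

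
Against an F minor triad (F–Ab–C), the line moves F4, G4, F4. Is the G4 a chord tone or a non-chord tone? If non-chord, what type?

The harmony at that moment is F minor triad (F, Ab, C); G4 is not a chord tone.
It is approached by step up from F4 and left by step down to F4.
Step away and step back to the same note — a neighbor tone (upper neighbor).

Non-chord tone — a neighbor tone.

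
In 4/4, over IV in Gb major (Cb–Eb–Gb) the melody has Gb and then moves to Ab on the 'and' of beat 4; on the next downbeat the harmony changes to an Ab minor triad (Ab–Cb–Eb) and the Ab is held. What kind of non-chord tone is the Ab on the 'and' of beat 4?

Anticipation.

The harmony at that moment is Cb major triad (Cb, Eb, Gb); Ab is not a chord tone.
It is approached by step up from Gb and then sustained as the same pitch into the next harmony.
Arriving early and becoming a chord tone when the harmony changes — an anticipation.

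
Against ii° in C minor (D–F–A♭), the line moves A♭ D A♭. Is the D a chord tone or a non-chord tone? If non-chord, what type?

Chord tone (the root of D diminished triad).

D diminished triad contains D, F, A♭; D is the root, so it is a chord tone.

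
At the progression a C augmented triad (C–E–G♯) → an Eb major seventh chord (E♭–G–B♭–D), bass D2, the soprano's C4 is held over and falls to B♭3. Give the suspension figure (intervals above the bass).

At the second chord the bass is D2. The suspended C4 lies a seventh above the bass; after resolving down by step to B♭3, the interval above the bass becomes a sixth.
Suspension figures are named by those two intervals: 7–6.

7–6 suspension.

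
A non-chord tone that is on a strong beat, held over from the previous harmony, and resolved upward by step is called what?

Approach: by preparation — the pitch is first a chord tone, then held (tied or repeated) while the harmony changes under it. Departure: up by step. Metric position: strong.
A prepared dissonance that resolves upward by step — a retardation. (The same figure resolving downward would be a suspension.)

Retardation.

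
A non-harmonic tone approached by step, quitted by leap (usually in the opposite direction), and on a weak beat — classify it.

Approach: by step. Departure: by leap. Metric position: weak.
Step in, leap out, from a weak position — an escape tone (échappée). (It is the mirror image of the appoggiatura, which leaps in and steps out on a strong beat.)

Escape tone.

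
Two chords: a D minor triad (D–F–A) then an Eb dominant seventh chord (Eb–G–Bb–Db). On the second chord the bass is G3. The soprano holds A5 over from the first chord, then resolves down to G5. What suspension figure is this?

9–8 suspension.

At the second chord the bass is G3. The suspended A5 lies a ninth above the bass; after resolving down by step to G5, the interval above the bass becomes an octave.
Suspension figures are named by those two intervals: 9–8.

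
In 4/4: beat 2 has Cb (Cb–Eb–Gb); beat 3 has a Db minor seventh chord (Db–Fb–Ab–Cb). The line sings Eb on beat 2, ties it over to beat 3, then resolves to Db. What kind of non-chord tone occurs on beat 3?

Suspension.

The harmony at that moment is Db minor seventh chord (Db, Fb, Ab, Cb); Eb is not a chord tone.
It is held over (the same pitch as the preceding Eb) and left by step down to Db.
Held over from the previous chord and resolving down by step — a suspension.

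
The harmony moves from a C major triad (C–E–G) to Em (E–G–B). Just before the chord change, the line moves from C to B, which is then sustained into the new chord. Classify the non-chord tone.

The harmony at that moment is C major triad (C, E, G); B is not a chord tone.
It is approached by step down from C and then sustained as the same pitch into the next harmony.
Arriving early and becoming a chord tone when the harmony changes — an anticipation.

B is an anticipation.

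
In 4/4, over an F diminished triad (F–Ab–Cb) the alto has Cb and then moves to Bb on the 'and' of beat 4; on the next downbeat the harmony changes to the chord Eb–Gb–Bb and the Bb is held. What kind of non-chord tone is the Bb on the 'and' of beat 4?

Anticipation.

The harmony at that moment is F diminished triad (F, Ab, Cb); Bb is not a chord tone.
It is approached by step down from Cb and then sustained as the same pitch into the next harmony.
Arriving early and becoming a chord tone when the harmony changes — an anticipation.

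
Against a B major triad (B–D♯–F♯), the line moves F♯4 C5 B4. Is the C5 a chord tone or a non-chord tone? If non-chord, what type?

Non-chord tone — an appoggiatura.

The harmony at that moment is B major triad (B, D♯, F♯); C5 is not a chord tone.
It is approached by leap up from F♯4 and left by step down to B4.
Leap in, step out — an appoggiatura.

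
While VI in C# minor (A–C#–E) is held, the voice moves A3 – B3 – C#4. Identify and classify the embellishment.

The harmony at that moment is A major triad (A, C#, E); B3 is not a chord tone.
It is approached by step up from A3 and left by step up to C#4.
Step in, step out in the same direction — a passing tone.

B3 is a passing tone.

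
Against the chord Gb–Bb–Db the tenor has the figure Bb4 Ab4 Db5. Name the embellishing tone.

Ab4 is an escape tone.

The harmony at that moment is Gb major triad (Gb, Bb, Db); Ab4 is not a chord tone.
It is approached by step down from Bb4 and left by leap up to Db5.
Step in, leap out — an escape tone.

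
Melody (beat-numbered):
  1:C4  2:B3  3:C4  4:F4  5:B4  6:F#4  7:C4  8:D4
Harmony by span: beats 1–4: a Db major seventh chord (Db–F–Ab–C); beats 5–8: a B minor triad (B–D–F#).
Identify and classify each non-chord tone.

The harmony at that moment is Db major seventh chord (Db, F, Ab, C); B3 is not a chord tone.
It is approached by step down from C4 and left by step up to C4.
Step away and step back to the same note — a neighbor tone (lower neighbor).
The harmony at that moment is B minor triad (B, D, F#); C4 is not a chord tone.
It is approached by leap down from F#4 and left by step up to D4.
Leap in, step out — an appoggiatura.

B3 (beat 2) — neighbor tone; C4 (beat 7) — appoggiatura.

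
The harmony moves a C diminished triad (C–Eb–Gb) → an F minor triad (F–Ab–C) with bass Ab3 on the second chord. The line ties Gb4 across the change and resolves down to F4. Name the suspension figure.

At the second chord the bass is Ab3. The suspended Gb4 lies a seventh above the bass; after resolving down by step to F4, the interval above the bass becomes a sixth.
Suspension figures are named by those two intervals: 7–6.

7–6 suspension.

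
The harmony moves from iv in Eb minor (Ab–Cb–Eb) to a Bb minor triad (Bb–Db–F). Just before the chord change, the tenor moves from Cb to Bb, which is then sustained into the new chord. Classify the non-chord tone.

The harmony at that moment is Ab minor triad (Ab, Cb, Eb); Bb is not a chord tone.
It is approached by step down from Cb and then sustained as the same pitch into the next harmony.
Arriving early and becoming a chord tone when the harmony changes — an anticipation.

Bb is an anticipation.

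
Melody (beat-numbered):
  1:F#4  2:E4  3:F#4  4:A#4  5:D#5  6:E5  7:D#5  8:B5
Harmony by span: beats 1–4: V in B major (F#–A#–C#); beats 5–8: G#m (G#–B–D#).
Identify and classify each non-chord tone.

The harmony at that moment is F# major triad (F#, A#, C#); E4 is not a chord tone.
It is approached by step down from F#4 and left by step up to F#4.
Step away and step back to the same note — a neighbor tone (lower neighbor).
The harmony at that moment is G# minor triad (G#, B, D#); E5 is not a chord tone.
It is approached by step up from D#5 and left by step down to D#5.
Step away and step back to the same note — a neighbor tone (upper neighbor).

E4 (beat 2) — neighbor tone; E5 (beat 6) — neighbor tone.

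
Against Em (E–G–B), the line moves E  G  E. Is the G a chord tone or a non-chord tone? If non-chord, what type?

E minor triad contains E, G, B; G is the third, so it is a chord tone.

Chord tone (the third of E minor triad).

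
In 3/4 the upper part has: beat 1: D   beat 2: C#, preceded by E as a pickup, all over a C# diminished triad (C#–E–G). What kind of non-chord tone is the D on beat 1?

The harmony at that moment is C# diminished triad (C#, E, G); D is not a chord tone.
It is approached by step down from E and left by step down to C#.
Step in, step out in the same direction — a passing tone.

Passing tone.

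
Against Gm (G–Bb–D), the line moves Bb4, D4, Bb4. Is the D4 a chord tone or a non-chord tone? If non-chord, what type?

G minor triad contains G, Bb, D; D is the fifth, so it is a chord tone.

Chord tone (the fifth of G minor triad).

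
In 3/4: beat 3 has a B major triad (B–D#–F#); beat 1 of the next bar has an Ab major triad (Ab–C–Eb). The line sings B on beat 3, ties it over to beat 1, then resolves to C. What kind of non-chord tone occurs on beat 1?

The harmony at that moment is Ab major triad (Ab, C, Eb); B is not a chord tone.
It is held over (the same pitch as the preceding B) and left by step up to C.
Held over from the previous chord and resolving up by step — a retardation.

Retardation.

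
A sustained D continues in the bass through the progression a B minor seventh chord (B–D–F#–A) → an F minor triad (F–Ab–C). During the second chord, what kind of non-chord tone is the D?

The harmony at that moment is F minor triad (F, Ab, C); D is not a chord tone.
It is held over (the same pitch as the preceding D) and then sustained as the same pitch into the next harmony.
Sustained through a change of harmony — a pedal tone.

Pedal tone (pedal point).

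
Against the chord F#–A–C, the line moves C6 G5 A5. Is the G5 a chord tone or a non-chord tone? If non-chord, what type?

Non-chord tone — an appoggiatura.

The harmony at that moment is F# diminished triad (F#, A, C); G5 is not a chord tone.
It is approached by leap down from C6 and left by step up to A5.
Leap in, step out — an appoggiatura.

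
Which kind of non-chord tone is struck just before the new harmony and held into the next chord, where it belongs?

Anticipation.

Approach: ahead of the chord change (typically by step), so it is dissonant against the current harmony. Departure: none — the same pitch is restated or held and is a chord tone of the new harmony.
Dissonant first, consonant once the harmony catches up: the note simply arrives early — an anticipation. (The reverse timing, consonant first and dissonant after the change, would be a suspension or retardation.)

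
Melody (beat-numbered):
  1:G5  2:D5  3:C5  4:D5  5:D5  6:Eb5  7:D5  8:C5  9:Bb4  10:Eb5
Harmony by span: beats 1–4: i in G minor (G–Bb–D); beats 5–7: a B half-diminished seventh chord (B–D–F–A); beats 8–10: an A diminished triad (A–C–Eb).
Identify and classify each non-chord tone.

The harmony at that moment is G minor triad (G, Bb, D); C5 is not a chord tone.
It is approached by step down from D5 and left by step up to D5.
Step away and step back to the same note — a neighbor tone (lower neighbor).
The harmony at that moment is B half-diminished seventh chord (B, D, F, A); Eb5 is not a chord tone.
It is approached by step up from D5 and left by step down to D5.
Step away and step back to the same note — a neighbor tone (upper neighbor).
The harmony at that moment is A diminished triad (A, C, Eb); Bb4 is not a chord tone.
It is approached by step down from C5 and left by leap up to Eb5.
Step in, leap out — an escape tone.

C5 (beat 3) — neighbor tone; Eb5 (beat 6) — neighbor tone; Bb4 (beat 9) — escape tone.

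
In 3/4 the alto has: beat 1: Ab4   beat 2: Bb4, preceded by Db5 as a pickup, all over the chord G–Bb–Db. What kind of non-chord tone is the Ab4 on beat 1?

Appoggiatura.

The harmony at that moment is G diminished triad (G, Bb, Db); Ab4 is not a chord tone.
It is approached by leap down from Db5 and left by step up to Bb4.
Leap in, step out, metrically accented — an appoggiatura.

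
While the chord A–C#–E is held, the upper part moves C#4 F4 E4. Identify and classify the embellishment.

F4 is an appoggiatura.

The harmony at that moment is A major triad (A, C#, E); F4 is not a chord tone.
It is approached by leap up from C#4 and left by step down to E4.
Leap in, step out — an appoggiatura.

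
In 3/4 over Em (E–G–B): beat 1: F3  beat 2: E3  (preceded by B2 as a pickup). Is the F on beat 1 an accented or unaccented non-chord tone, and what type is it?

Accented appoggiatura.

The harmony at that moment is E minor triad (E, G, B); F3 is not a chord tone.
It is approached by leap up from B2 and left by step down to E3.
Leap in, step out — an appoggiatura.
It falls on the downbeat, so it is accented.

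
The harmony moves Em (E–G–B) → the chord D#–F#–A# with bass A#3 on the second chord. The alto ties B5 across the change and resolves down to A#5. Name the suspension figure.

At the second chord the bass is A#3. The suspended B5 lies a ninth above the bass; after resolving down by step to A#5, the interval above the bass becomes an octave.
Suspension figures are named by those two intervals: 9–8.

9–8 suspension.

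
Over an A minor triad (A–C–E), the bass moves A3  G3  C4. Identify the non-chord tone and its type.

The harmony at that moment is A minor triad (A, C, E); G3 is not a chord tone.
It is approached by step down from A3 and left by leap up to C4.
Step in, leap out — an escape tone.

G3 is an escape tone.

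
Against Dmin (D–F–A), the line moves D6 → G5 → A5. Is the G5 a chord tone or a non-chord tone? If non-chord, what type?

Non-chord tone — an appoggiatura.

The harmony at that moment is D minor triad (D, F, A); G5 is not a chord tone.
It is approached by leap down from D6 and left by step up to A5.
Leap in, step out — an appoggiatura.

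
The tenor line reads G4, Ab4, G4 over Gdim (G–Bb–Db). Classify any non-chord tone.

Ab4 is a neighbor tone.

The harmony at that moment is G diminished triad (G, Bb, Db); Ab4 is not a chord tone.
It is approached by step up from G4 and left by step down to G4.
Step away and step back to the same note — a neighbor tone (upper neighbor).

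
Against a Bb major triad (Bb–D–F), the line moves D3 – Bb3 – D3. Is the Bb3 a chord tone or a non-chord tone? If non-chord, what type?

Bb major triad contains Bb, D, F; Bb is the root, so it is a chord tone.

Chord tone (the root of Bb major triad).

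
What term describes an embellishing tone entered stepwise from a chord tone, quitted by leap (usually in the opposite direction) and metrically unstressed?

Approach: by step. Departure: by leap. Metric position: weak.
Step in, leap out, from a weak position — an escape tone (échappée). (It is the mirror image of the appoggiatura, which leaps in and steps out on a strong beat.)

Escape tone.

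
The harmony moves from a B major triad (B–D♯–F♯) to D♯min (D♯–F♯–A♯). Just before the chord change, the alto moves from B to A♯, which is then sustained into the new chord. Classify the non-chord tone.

A♯ is an anticipation.

The harmony at that moment is B major triad (B, D♯, F♯); A♯ is not a chord tone.
It is approached by step down from B and then sustained as the same pitch into the next harmony.
Arriving early and becoming a chord tone when the harmony changes — an anticipation.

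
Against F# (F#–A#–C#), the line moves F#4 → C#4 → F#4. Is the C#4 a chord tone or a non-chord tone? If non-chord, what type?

F# major triad contains F#, A#, C#; C# is the fifth, so it is a chord tone.

Chord tone (the fifth of F# major triad).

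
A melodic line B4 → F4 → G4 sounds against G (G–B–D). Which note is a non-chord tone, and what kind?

The harmony at that moment is G major triad (G, B, D); F4 is not a chord tone.
It is approached by leap down from B4 and left by step up to G4.
Leap in, step out — an appoggiatura.

F4 is an appoggiatura.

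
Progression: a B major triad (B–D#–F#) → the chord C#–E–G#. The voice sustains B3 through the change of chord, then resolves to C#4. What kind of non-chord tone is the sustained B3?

The harmony at that moment is C# minor triad (C#, E, G#); B3 is not a chord tone.
It is held over (the same pitch as the preceding B3) and left by step up to C#4.
Held over from the previous chord and resolving up by step — a retardation.

B3 is a retardation.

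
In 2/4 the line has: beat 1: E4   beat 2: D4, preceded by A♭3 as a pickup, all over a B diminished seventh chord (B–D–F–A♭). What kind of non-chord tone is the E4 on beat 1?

Appoggiatura.

The harmony at that moment is B diminished seventh chord (B, D, F, A♭); E4 is not a chord tone.
It is approached by leap up from A♭3 and left by step down to D4.
Leap in, step out, metrically accented — an appoggiatura.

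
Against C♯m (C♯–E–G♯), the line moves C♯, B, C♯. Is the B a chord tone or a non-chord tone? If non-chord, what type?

The harmony at that moment is C♯ minor triad (C♯, E, G♯); B is not a chord tone.
It is approached by step down from C♯ and left by step up to C♯.
Step away and step back to the same note — a neighbor tone (lower neighbor).

Non-chord tone — a neighbor tone.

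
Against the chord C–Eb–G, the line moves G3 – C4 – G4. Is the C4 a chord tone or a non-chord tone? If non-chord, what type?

Chord tone (the root of C minor triad).

C minor triad contains C, Eb, G; C is the root, so it is a chord tone.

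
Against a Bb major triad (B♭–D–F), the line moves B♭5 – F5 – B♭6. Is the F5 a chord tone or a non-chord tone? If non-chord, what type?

Bb major triad contains B♭, D, F; F is the fifth, so it is a chord tone.

Chord tone (the fifth of Bb major triad).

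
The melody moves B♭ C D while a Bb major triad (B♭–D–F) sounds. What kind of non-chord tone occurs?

The harmony at that moment is B♭ major triad (B♭, D, F); C is not a chord tone.
It is approached by step up from B♭ and left by step up to D.
Step in, step out in the same direction — a passing tone.

C is a passing tone.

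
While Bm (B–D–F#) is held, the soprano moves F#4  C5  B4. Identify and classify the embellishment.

The harmony at that moment is B minor triad (B, D, F#); C5 is not a chord tone.
It is approached by leap up from F#4 and left by step down to B4.
Leap in, step out — an appoggiatura.

C5 is an appoggiatura.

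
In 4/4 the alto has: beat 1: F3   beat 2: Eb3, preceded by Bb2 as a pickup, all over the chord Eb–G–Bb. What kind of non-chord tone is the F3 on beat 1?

The harmony at that moment is Eb major triad (Eb, G, Bb); F3 is not a chord tone.
It is approached by leap up from Bb2 and left by step down to Eb3.
Leap in, step out, metrically accented — an appoggiatura.

Appoggiatura.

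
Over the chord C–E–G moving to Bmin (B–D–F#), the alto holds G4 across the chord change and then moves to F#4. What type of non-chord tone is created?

G4 is a suspension.

The harmony at that moment is B minor triad (B, D, F#); G4 is not a chord tone.
It is held over (the same pitch as the preceding G4) and left by step down to F#4.
Held over from the previous chord and resolving down by step — a suspension.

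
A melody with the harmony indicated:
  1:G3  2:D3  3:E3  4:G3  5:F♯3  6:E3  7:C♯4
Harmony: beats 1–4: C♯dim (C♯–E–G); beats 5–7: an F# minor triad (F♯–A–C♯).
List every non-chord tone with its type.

D3 (beat 2) — appoggiatura; E3 (beat 6) — escape tone.

The harmony at that moment is C♯ diminished triad (C♯, E, G); D3 is not a chord tone.
It is approached by leap down from G3 and left by step up to E3.
Leap in, step out — an appoggiatura.
The harmony at that moment is F♯ minor triad (F♯, A, C♯); E3 is not a chord tone.
It is approached by step down from F♯3 and left by leap up to C♯4.
Step in, leap out — an escape tone.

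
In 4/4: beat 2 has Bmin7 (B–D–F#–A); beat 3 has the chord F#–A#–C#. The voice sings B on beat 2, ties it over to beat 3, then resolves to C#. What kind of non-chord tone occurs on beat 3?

Retardation.

The harmony at that moment is F# major triad (F#, A#, C#); B is not a chord tone.
It is held over (the same pitch as the preceding B) and left by step up to C#.
Held over from the previous chord and resolving up by step — a retardation.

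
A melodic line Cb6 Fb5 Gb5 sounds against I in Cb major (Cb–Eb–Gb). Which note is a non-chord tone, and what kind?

The harmony at that moment is Cb major triad (Cb, Eb, Gb); Fb5 is not a chord tone.
It is approached by leap down from Cb6 and left by step up to Gb5.
Leap in, step out — an appoggiatura.

Fb5 is an appoggiatura.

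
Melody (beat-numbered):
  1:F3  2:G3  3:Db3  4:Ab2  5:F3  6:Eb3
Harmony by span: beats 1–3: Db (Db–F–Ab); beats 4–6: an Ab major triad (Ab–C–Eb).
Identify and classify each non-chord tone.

G3 (beat 2) — escape tone; F3 (beat 5) — appoggiatura.

The harmony at that moment is Db major triad (Db, F, Ab); G3 is not a chord tone.
It is approached by step up from F3 and left by leap down to Db3.
Step in, leap out — an escape tone.
The harmony at that moment is Ab major triad (Ab, C, Eb); F3 is not a chord tone.
It is approached by leap up from Ab2 and left by step down to Eb3.
Leap in, step out — an appoggiatura.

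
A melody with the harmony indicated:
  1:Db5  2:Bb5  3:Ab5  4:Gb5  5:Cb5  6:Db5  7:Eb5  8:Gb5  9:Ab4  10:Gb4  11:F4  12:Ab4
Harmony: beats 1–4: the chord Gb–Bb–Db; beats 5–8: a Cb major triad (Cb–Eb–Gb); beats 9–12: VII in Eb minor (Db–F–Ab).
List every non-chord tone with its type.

Ab5 (beat 3) — passing tone; Db5 (beat 6) — passing tone; Gb4 (beat 10) — passing tone.

The harmony at that moment is Gb major triad (Gb, Bb, Db); Ab5 is not a chord tone.
It is approached by step down from Bb5 and left by step down to Gb5.
Step in, step out in the same direction — a passing tone.
The harmony at that moment is Cb major triad (Cb, Eb, Gb); Db5 is not a chord tone.
It is approached by step up from Cb5 and left by step up to Eb5.
Step in, step out in the same direction — a passing tone.
The harmony at that moment is Db major triad (Db, F, Ab); Gb4 is not a chord tone.
It is approached by step down from Ab4 and left by step down to F4.
Step in, step out in the same direction — a passing tone.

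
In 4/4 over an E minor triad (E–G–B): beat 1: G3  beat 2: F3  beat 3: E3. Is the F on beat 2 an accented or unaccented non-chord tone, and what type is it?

The harmony at that moment is E minor triad (E, G, B); F3 is not a chord tone.
It is approached by step down from G3 and left by step down to E3.
Step in, step out in the same direction — a passing tone.
It falls on a weak beat, so it is unaccented.

Unaccented passing tone.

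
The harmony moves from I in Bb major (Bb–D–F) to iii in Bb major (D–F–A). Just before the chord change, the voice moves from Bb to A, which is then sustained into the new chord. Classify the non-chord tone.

The harmony at that moment is Bb major triad (Bb, D, F); A is not a chord tone.
It is approached by step down from Bb and then sustained as the same pitch into the next harmony.
Arriving early and becoming a chord tone when the harmony changes — an anticipation.

A is an anticipation.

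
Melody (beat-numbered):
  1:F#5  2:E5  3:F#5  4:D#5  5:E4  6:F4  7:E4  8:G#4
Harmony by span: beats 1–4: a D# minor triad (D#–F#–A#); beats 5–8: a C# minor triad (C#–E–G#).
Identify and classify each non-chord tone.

E5 (beat 2) — neighbor tone; F4 (beat 6) — neighbor tone.

The harmony at that moment is D# minor triad (D#, F#, A#); E5 is not a chord tone.
It is approached by step down from F#5 and left by step up to F#5.
Step away and step back to the same note — a neighbor tone (lower neighbor).
The harmony at that moment is C# minor triad (C#, E, G#); F4 is not a chord tone.
It is approached by step up from E4 and left by step down to E4.
Step away and step back to the same note — a neighbor tone (upper neighbor).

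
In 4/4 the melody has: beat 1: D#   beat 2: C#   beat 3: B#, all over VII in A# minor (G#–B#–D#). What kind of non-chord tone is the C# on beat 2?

Passing tone.

The harmony at that moment is G# major triad (G#, B#, D#); C# is not a chord tone.
It is approached by step down from D# and left by step down to B#.
Step in, step out in the same direction — a passing tone.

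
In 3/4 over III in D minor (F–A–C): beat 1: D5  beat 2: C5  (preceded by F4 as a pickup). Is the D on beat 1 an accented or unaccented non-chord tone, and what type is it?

Accented appoggiatura.

The harmony at that moment is F major triad (F, A, C); D5 is not a chord tone.
It is approached by leap up from F4 and left by step down to C5.
Leap in, step out — an appoggiatura.
It falls on the downbeat, so it is accented.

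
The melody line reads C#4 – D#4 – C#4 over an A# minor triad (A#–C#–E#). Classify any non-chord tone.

The harmony at that moment is A# minor triad (A#, C#, E#); D#4 is not a chord tone.
It is approached by step up from C#4 and left by step down to C#4.
Step away and step back to the same note — a neighbor tone (upper neighbor).

D#4 is a neighbor tone.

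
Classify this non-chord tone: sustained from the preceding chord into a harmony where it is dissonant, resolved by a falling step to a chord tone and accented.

Suspension.

Approach: by preparation — the pitch is first a chord tone, then held (tied or repeated) while the harmony changes under it. Departure: down by step. Metric position: strong.
A prepared dissonance that resolves downward by step — a suspension. (The same figure resolving upward would be a retardation.)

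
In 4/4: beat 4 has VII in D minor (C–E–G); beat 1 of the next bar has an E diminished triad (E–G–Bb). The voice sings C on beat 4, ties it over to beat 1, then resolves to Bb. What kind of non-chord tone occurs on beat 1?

The harmony at that moment is E diminished triad (E, G, Bb); C is not a chord tone.
It is held over (the same pitch as the preceding C) and left by step down to Bb.
Held over from the previous chord and resolving down by step — a suspension.

Suspension.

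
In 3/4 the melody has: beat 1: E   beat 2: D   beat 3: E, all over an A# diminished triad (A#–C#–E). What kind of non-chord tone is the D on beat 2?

The harmony at that moment is A# diminished triad (A#, C#, E); D is not a chord tone.
It is approached by step down from E and left by step up to E.
Step away and step back to the same note — a neighbor tone (lower neighbor).

Lower neighbor tone.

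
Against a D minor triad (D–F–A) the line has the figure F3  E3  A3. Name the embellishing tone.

E3 is an escape tone.

The harmony at that moment is D minor triad (D, F, A); E3 is not a chord tone.
It is approached by step down from F3 and left by leap up to A3.
Step in, leap out — an escape tone.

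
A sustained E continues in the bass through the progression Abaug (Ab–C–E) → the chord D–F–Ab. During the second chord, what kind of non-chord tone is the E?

Pedal tone (pedal point).

The harmony at that moment is D diminished triad (D, F, Ab); E is not a chord tone.
It is held over (the same pitch as the preceding E) and then sustained as the same pitch into the next harmony.
Sustained through a change of harmony — a pedal tone.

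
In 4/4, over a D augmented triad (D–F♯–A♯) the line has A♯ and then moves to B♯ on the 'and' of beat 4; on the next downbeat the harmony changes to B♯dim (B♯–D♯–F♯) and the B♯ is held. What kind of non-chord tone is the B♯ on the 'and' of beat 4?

Anticipation.

The harmony at that moment is D augmented triad (D, F♯, A♯); B♯ is not a chord tone.
It is approached by step up from A♯ and then sustained as the same pitch into the next harmony.
Arriving early and becoming a chord tone when the harmony changes — an anticipation.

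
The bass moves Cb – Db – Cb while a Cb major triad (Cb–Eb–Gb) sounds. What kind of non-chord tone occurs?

The harmony at that moment is Cb major triad (Cb, Eb, Gb); Db is not a chord tone.
It is approached by step up from Cb and left by step down to Cb.
Step away and step back to the same note — a neighbor tone (upper neighbor).

Db is a neighbor tone.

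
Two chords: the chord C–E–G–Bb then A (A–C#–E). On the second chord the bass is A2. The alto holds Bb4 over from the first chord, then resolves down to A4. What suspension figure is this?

At the second chord the bass is A2. The suspended Bb4 lies a ninth above the bass; after resolving down by step to A4, the interval above the bass becomes an octave.
Suspension figures are named by those two intervals: 9–8.

9–8 suspension.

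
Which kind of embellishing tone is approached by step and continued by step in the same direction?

Passing tone.

Approach: by step. Departure: by step, continuing in the same direction.
Stepwise on both sides with no change of direction means the note fills in the space between two different chord tones — a passing tone. (Had it turned back to its starting note it would be a neighbor tone instead.)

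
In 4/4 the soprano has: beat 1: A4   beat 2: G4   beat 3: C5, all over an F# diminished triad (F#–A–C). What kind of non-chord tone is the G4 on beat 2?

The harmony at that moment is F# diminished triad (F#, A, C); G4 is not a chord tone.
It is approached by step down from A4 and left by leap up to C5.
Step in, leap out, on a weak beat — an escape tone.

Escape tone.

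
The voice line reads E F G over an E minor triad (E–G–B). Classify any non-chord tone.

F is a passing tone.

The harmony at that moment is E minor triad (E, G, B); F is not a chord tone.
It is approached by step up from E and left by step up to G.
Step in, step out in the same direction — a passing tone.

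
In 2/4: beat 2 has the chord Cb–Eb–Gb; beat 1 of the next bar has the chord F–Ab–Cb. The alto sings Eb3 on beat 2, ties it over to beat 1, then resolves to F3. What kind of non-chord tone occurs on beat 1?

Retardation.

The harmony at that moment is F diminished triad (F, Ab, Cb); Eb3 is not a chord tone.
It is held over (the same pitch as the preceding Eb3) and left by step up to F3.
Held over from the previous chord and resolving up by step — a retardation.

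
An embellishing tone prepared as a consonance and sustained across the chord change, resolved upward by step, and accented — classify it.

Retardation.

Approach: by preparation — the pitch is first a chord tone, then held (tied or repeated) while the harmony changes under it. Departure: up by step. Metric position: strong.
A prepared dissonance that resolves upward by step — a retardation. (The same figure resolving downward would be a suspension.)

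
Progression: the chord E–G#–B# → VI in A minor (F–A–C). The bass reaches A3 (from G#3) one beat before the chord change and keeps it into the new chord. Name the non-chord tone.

A3 is an anticipation.

The harmony at that moment is E augmented triad (E, G#, B#); A3 is not a chord tone.
It is approached by step up from G#3 and then sustained as the same pitch into the next harmony.
Arriving early and becoming a chord tone when the harmony changes — an anticipation.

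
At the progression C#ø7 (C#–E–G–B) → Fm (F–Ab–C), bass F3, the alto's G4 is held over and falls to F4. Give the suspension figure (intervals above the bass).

9–8 suspension.

At the second chord the bass is F3. The suspended G4 lies a ninth above the bass; after resolving down by step to F4, the interval above the bass becomes an octave.
Suspension figures are named by those two intervals: 9–8.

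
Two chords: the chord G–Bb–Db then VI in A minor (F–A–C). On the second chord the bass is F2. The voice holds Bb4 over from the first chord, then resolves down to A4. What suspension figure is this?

At the second chord the bass is F2. The suspended Bb4 lies a fourth above the bass; after resolving down by step to A4, the interval above the bass becomes a third.
Suspension figures are named by those two intervals: 4–3.

4–3 suspension.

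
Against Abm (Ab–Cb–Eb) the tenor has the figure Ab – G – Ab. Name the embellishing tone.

The harmony at that moment is Ab minor triad (Ab, Cb, Eb); G is not a chord tone.
It is approached by step down from Ab and left by step up to Ab.
Step away and step back to the same note — a neighbor tone (lower neighbor).

G is a neighbor tone.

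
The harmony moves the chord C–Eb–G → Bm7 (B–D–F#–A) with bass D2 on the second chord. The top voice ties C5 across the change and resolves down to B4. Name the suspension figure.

7–6 suspension.

At the second chord the bass is D2. The suspended C5 lies a seventh above the bass; after resolving down by step to B4, the interval above the bass becomes a sixth.
Suspension figures are named by those two intervals: 7–6.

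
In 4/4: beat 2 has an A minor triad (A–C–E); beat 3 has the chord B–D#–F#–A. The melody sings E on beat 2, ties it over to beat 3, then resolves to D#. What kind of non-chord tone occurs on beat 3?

The harmony at that moment is B dominant seventh chord (B, D#, F#, A); E is not a chord tone.
It is held over (the same pitch as the preceding E) and left by step down to D#.
Held over from the previous chord and resolving down by step — a suspension.

Suspension.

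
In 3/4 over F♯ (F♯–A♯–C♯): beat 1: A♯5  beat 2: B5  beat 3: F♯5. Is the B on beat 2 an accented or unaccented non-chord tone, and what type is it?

Unaccented escape tone.

The harmony at that moment is F♯ major triad (F♯, A♯, C♯); B5 is not a chord tone.
It is approached by step up from A♯5 and left by leap down to F♯5.
Step in, leap out — an escape tone.
It falls on a weak beat, so it is unaccented.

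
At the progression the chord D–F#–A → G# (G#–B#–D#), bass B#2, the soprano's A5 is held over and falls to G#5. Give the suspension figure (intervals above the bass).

7–6 suspension.

At the second chord the bass is B#2. The suspended A5 lies a seventh above the bass; after resolving down by step to G#5, the interval above the bass becomes a sixth.
Suspension figures are named by those two intervals: 7–6.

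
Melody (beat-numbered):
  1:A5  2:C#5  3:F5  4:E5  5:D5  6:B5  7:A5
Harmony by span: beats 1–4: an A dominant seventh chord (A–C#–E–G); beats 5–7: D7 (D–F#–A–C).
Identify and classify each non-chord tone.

The harmony at that moment is A dominant seventh chord (A, C#, E, G); F5 is not a chord tone.
It is approached by leap up from C#5 and left by step down to E5.
Leap in, step out — an appoggiatura.
The harmony at that moment is D dominant seventh chord (D, F#, A, C); B5 is not a chord tone.
It is approached by leap up from D5 and left by step down to A5.
Leap in, step out — an appoggiatura.

F5 (beat 3) — appoggiatura; B5 (beat 6) — appoggiatura.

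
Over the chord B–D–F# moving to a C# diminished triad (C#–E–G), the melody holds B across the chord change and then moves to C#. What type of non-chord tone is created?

B is a retardation.

The harmony at that moment is C# diminished triad (C#, E, G); B is not a chord tone.
It is held over (the same pitch as the preceding B) and left by step up to C#.
Held over from the previous chord and resolving up by step — a retardation.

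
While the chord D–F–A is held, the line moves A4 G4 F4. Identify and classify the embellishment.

G4 is a passing tone.

The harmony at that moment is D minor triad (D, F, A); G4 is not a chord tone.
It is approached by step down from A4 and left by step down to F4.
Step in, step out in the same direction — a passing tone.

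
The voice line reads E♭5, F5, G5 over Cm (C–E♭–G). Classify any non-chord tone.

F5 is a passing tone.

The harmony at that moment is C minor triad (C, E♭, G); F5 is not a chord tone.
It is approached by step up from E♭5 and left by step up to G5.
Step in, step out in the same direction — a passing tone.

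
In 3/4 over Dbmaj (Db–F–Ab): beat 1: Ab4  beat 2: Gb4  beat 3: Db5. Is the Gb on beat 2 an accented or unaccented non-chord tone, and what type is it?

The harmony at that moment is Db major triad (Db, F, Ab); Gb4 is not a chord tone.
It is approached by step down from Ab4 and left by leap up to Db5.
Step in, leap out — an escape tone.
It falls on a weak beat, so it is unaccented.

Unaccented escape tone.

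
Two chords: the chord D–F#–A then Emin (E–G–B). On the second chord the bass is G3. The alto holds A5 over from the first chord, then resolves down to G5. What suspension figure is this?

9–8 suspension.

At the second chord the bass is G3. The suspended A5 lies a ninth above the bass; after resolving down by step to G5, the interval above the bass becomes an octave.
Suspension figures are named by those two intervals: 9–8.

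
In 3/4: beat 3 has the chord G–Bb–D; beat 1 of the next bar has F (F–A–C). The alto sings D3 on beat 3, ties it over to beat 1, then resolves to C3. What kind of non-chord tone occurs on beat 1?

The harmony at that moment is F major triad (F, A, C); D3 is not a chord tone.
It is held over (the same pitch as the preceding D3) and left by step down to C3.
Held over from the previous chord and resolving down by step — a suspension.

Suspension.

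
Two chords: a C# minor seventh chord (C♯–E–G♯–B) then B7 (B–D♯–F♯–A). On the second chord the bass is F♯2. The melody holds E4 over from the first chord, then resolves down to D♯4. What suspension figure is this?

At the second chord the bass is F♯2. The suspended E4 lies a seventh above the bass; after resolving down by step to D♯4, the interval above the bass becomes a sixth.
Suspension figures are named by those two intervals: 7–6.

7–6 suspension.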